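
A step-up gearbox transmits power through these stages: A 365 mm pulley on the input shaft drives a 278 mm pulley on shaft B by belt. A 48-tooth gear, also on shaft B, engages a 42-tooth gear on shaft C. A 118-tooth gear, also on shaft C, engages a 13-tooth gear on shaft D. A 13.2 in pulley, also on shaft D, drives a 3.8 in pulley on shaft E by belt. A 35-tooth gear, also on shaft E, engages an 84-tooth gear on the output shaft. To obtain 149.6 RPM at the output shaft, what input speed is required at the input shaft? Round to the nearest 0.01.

7.59 RPM

Overall ratio R = 0.76164 × 0.875 × 0.11017 × 0.28788 × 2.4 = 0.050727.
Required input speed = output speed × R = 149.6 × 0.050727 = 7.5888 RPM.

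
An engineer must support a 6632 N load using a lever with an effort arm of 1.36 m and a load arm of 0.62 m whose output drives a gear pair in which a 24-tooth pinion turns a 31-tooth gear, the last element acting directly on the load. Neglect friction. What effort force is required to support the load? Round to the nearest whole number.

2341 N

Lever MA = effort arm / load arm = 1.36/0.62 = 2.1935.
Gear pair MA = 31/24 = 1.2917.
Combined ideal MA = 2.1935 × 1.2917 = 2.8333.
Effort = load / MA = 6632 / 2.8333 = 2340.7 N.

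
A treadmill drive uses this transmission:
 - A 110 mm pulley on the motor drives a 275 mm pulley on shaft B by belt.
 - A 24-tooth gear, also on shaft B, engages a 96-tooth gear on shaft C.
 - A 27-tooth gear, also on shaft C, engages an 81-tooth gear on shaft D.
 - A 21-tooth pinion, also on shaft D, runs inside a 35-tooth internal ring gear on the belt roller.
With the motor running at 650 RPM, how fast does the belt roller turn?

Belt: ratio = 275/110 = 2.5, so shaft B turns at 650 / 2.5 = 260 RPM.
Gear mesh: ratio = 96/24 = 4, so shaft C turns at 260 / 4 = 65 RPM.
Gear mesh: ratio = 81/27 = 3, so shaft D turns at 65 / 3 = 21.667 RPM.
Internal gear: ratio = 35/21 = 1.6667, so the belt roller turns at 21.667 / 1.6667 = 13 RPM.

13 RPM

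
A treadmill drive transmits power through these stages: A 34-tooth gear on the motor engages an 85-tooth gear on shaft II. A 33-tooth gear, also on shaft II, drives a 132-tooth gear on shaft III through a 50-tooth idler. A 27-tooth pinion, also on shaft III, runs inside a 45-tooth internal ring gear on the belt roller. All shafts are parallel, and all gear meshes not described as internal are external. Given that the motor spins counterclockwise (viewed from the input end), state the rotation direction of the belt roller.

the motor → shaft II: external mesh, 1 reversal → CW.
shaft II → shaft III: driver → idler → driven is 2 external meshes, 2 reversals → CW.
shaft III → the belt roller: internal mesh, same direction → CW.
3 reversals in total — an odd number — so the belt roller turns opposite to the motor.

clockwise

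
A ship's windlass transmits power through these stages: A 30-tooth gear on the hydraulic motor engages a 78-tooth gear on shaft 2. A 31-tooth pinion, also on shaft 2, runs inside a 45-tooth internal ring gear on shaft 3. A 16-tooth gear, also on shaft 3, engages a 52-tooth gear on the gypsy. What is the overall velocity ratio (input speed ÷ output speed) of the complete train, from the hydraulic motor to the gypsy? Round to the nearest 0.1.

12.3

Each stage contributes driven/driver: gear mesh 78/30 = 2.6, internal gear 45/31 = 1.4516, gear mesh 52/16 = 3.25.
Overall: 2.6 × 1.4516 × 3.25 = 12.266.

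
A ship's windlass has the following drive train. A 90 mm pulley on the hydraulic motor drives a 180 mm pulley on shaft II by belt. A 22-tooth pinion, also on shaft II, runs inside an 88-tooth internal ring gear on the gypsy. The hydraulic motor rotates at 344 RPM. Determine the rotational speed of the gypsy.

43 RPM

belt 180/90 = 2 → 344/2 = 172 RPM
internal gear 88/22 = 4 → 172/4 = 43 RPM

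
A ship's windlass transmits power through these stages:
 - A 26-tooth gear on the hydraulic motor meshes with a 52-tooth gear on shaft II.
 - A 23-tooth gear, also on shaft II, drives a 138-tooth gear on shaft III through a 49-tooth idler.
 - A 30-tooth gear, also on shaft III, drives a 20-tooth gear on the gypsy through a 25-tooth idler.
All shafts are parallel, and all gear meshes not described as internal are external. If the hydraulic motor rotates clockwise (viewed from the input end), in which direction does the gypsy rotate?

the hydraulic motor → shaft II: external mesh, 1 reversal → CCW.
shaft II → shaft III: driver → idler → driven is 2 external meshes, 2 reversals → CCW.
shaft III → the gypsy: driver → idler → driven is 2 external meshes, 2 reversals → CCW.
5 reversals in total — an odd number — so the gypsy turns opposite to the hydraulic motor.

counterclockwise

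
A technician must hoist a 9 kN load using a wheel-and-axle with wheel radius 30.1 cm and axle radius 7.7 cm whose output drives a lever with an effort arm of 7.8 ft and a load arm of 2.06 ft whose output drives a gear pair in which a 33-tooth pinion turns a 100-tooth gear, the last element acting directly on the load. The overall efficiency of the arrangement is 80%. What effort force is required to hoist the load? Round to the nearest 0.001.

Wheel-and-axle MA = R/r = 30.1/7.7 = 3.9091.
Lever MA = effort arm / load arm = 7.8/2.06 = 3.7864.
Gear pair MA = 100/33 = 3.0303.
Combined ideal MA = 3.9091 × 3.7864 × 3.0303 = 44.853.
Actual MA = 44.853 × 0.80 = 35.882.
Effort = load / actual MA = 9 / 35.882 = 0.25082 kN.

0.251 kN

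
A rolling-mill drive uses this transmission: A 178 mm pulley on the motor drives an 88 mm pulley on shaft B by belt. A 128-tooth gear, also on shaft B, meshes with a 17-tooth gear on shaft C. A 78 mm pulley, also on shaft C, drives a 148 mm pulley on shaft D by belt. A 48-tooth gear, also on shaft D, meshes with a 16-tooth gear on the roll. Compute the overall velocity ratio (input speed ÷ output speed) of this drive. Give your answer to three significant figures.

Each stage contributes driven/driver: belt 88/178 = 0.49438, gear mesh 17/128 = 0.13281, belt 148/78 = 1.8974, gear mesh 16/48 = 0.33333.
Overall: 0.49438 × 0.13281 × 1.8974 × 0.33333 = 0.041529.

0.0415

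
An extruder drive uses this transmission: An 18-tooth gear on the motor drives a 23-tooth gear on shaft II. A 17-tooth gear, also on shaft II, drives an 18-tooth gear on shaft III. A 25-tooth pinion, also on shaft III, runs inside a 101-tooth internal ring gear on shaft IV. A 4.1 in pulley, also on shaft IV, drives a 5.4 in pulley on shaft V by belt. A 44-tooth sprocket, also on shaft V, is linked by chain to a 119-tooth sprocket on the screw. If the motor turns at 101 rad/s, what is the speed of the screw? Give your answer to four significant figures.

5.187 rad/s

the motor → shaft II (gear mesh, 23/18): 101 ÷ 1.2778 = 79.043 rad/s
shaft II → shaft III (gear mesh, 18/17): 79.043 ÷ 1.0588 = 74.652 rad/s
shaft III → shaft IV (internal gear, 101/25): 74.652 ÷ 4.04 = 18.478 rad/s
shaft IV → shaft V (belt, 5.4/4.1): 18.478 ÷ 1.3171 = 14.03 rad/s
shaft V → the screw (chain, 119/44): 14.03 ÷ 2.7045 = 5.1875 rad/s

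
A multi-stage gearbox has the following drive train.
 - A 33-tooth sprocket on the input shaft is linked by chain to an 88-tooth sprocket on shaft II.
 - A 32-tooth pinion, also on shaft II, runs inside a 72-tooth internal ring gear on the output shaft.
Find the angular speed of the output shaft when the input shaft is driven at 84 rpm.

the input shaft → shaft II (chain, 88/33): 84 ÷ 2.6667 = 31.5 rpm
shaft II → the output shaft (internal gear, 72/32): 31.5 ÷ 2.25 = 14 rpm

14 rpm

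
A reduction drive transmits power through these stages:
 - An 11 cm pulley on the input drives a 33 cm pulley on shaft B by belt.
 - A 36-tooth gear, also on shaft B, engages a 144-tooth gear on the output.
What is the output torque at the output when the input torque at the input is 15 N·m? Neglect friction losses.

180 N·m

belt 33/11 = 3 → τ = 15·3 = 45 N·m
gear mesh 144/36 = 4 → τ = 45·4 = 180 N·m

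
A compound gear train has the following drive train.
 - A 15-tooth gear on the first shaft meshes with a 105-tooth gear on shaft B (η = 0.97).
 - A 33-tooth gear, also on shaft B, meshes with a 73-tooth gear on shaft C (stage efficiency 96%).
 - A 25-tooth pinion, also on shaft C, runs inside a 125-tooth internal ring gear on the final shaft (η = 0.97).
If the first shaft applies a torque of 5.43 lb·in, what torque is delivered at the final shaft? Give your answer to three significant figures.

380 lb·in

gear mesh 105/15 = 7 → τ = 5.43·7·0.97 = 36.87 lb·in
gear mesh 73/33 = 2.2121 → τ = 36.87·2.2121·0.96 = 78.298 lb·in
internal gear 125/25 = 5 → τ = 78.298·5·0.97 = 379.74 lb·in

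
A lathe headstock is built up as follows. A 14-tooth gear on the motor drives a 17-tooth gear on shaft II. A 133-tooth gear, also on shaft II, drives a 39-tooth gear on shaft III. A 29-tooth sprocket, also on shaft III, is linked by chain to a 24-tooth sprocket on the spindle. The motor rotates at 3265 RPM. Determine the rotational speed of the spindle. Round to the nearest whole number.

11080 RPM

Gear mesh: ratio = 17/14 = 1.2143, so shaft II turns at 3265 / 1.2143 = 2688.8 RPM.
Gear mesh: ratio = 39/133 = 0.29323, so shaft III turns at 2688.8 / 0.29323 = 9169.6 RPM.
Chain: ratio = 24/29 = 0.82759, so the spindle turns at 9169.6 / 0.82759 = 11080 RPM.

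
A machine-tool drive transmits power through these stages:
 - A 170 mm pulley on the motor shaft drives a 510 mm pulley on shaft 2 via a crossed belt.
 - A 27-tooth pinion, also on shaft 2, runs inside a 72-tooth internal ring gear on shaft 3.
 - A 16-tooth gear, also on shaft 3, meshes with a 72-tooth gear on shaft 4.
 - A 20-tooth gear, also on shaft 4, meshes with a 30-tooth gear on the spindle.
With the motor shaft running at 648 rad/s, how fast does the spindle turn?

belt 510/170 = 3 → 648/3 = 216 rad/s
internal gear 72/27 = 2.6667 → 216/2.6667 = 81 rad/s
gear mesh 72/16 = 4.5 → 81/4.5 = 18 rad/s
gear mesh 30/20 = 1.5 → 18/1.5 = 12 rad/s

12 rad/s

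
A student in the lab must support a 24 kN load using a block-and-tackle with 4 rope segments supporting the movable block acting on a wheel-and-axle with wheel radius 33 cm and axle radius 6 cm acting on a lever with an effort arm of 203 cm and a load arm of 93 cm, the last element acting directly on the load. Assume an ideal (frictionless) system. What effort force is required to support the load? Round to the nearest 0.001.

0.500 kN

Block-and-tackle MA = number of supporting rope parts = 4.
Wheel-and-axle MA = R/r = 33/6 = 5.5.
Lever MA = effort arm / load arm = 203/93 = 2.1828.
Combined ideal MA = 4 × 5.5 × 2.1828 = 48.022.
Effort = load / MA = 24 / 48.022 = 0.49978 kN.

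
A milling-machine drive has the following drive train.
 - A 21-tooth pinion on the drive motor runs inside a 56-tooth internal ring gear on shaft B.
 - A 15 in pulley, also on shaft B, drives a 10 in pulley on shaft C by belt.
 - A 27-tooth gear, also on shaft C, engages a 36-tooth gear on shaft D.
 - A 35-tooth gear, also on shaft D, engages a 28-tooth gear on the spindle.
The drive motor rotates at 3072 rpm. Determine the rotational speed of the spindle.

internal gear 56/21 = 2.6667 → 3072/2.6667 = 1152 rpm
belt 10/15 = 0.66667 → 1152/0.66667 = 1728 rpm
gear mesh 36/27 = 1.3333 → 1728/1.3333 = 1296 rpm
gear mesh 28/35 = 0.8 → 1296/0.8 = 1620 rpm

1620 rpm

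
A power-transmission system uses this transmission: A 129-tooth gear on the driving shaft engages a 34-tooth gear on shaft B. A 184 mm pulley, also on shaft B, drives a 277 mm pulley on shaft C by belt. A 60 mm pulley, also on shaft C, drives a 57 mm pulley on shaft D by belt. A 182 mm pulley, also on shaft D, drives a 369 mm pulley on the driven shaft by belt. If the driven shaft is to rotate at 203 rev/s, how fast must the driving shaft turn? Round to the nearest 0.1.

155.1 rev/s

Overall ratio R = 0.26357 × 1.5054 × 0.95 × 2.0275 = 0.76424.
Required input speed = output speed × R = 203 × 0.76424 = 155.14 rev/s.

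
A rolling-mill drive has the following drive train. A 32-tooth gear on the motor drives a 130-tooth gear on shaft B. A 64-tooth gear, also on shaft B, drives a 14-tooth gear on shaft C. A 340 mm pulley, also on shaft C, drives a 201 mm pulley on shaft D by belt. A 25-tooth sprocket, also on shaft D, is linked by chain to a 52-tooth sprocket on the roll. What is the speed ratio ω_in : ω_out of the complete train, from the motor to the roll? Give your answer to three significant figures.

Each stage contributes driven/driver: gear mesh 130/32 = 4.0625, gear mesh 14/64 = 0.21875, belt 201/340 = 0.59118, chain 52/25 = 2.08.
Overall: 4.0625 × 0.21875 × 0.59118 × 2.08 = 1.0928.

1.09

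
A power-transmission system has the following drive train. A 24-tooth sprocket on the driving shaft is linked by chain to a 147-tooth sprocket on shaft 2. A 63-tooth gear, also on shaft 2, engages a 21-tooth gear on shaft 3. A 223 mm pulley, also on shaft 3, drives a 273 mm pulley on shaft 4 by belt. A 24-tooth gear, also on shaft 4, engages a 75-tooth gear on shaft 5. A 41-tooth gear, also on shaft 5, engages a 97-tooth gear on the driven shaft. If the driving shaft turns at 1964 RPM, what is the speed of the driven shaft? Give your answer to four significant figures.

106.3 RPM

Chain: ratio = 147/24 = 6.125, so shaft 2 turns at 1964 / 6.125 = 320.65 RPM.
Gear mesh: ratio = 21/63 = 0.33333, so shaft 3 turns at 320.65 / 0.33333 = 961.96 RPM.
Belt: ratio = 273/223 = 1.2242, so shaft 4 turns at 961.96 / 1.2242 = 785.78 RPM.
Gear mesh: ratio = 75/24 = 3.125, so shaft 5 turns at 785.78 / 3.125 = 251.45 RPM.
Gear mesh: ratio = 97/41 = 2.3659, so the driven shaft turns at 251.45 / 2.3659 = 106.28 RPM.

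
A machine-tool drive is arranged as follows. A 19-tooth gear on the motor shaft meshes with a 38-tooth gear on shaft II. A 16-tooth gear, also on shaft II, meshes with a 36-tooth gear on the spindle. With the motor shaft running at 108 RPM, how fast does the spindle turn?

the motor shaft → shaft II (gear mesh, 38/19): 108 ÷ 2 = 54 RPM
shaft II → the spindle (gear mesh, 36/16): 54 ÷ 2.25 = 24 RPM

24 RPM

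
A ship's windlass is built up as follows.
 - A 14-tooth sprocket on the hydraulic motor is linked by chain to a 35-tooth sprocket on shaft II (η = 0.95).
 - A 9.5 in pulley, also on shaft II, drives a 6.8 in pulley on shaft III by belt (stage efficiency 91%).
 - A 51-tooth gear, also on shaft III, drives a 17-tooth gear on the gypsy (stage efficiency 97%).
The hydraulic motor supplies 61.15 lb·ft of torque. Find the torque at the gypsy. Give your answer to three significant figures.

chain 35/14 = 2.5 → τ = 61.15·2.5·0.95 = 145.23 lb·ft
belt 6.8/9.5 = 0.71579 → τ = 145.23·0.71579·0.91 = 94.599 lb·ft
gear mesh 17/51 = 0.33333 → τ = 94.599·0.33333·0.97 = 30.587 lb·ft

30.6 lb·ft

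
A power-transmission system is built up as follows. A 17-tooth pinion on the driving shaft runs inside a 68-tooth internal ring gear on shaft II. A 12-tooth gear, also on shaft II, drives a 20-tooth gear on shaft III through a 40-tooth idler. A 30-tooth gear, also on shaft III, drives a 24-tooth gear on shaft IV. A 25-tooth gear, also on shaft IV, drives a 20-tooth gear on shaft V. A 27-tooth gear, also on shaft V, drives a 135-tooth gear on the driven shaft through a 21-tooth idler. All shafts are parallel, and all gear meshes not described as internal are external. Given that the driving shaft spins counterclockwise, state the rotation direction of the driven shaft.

the driving shaft → shaft II: internal mesh, same direction → CCW.
shaft II → shaft III: driver → idler → driven is 2 external meshes, 2 reversals → CCW.
shaft III → shaft IV: external mesh, 1 reversal → CW.
shaft IV → shaft V: external mesh, 1 reversal → CCW.
shaft V → the driven shaft: driver → idler → driven is 2 external meshes, 2 reversals → CCW.
6 reversals in total — an even number — so the driven shaft turns the same way as the driving shaft.

counterclockwise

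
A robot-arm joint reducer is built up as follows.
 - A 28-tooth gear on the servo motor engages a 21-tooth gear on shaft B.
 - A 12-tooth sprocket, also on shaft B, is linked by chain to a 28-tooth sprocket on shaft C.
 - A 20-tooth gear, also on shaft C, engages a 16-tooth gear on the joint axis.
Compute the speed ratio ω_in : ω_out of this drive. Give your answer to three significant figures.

Each stage contributes driven/driver: gear mesh 21/28 = 0.75, chain 28/12 = 2.3333, gear mesh 16/20 = 0.8.
Overall: 0.75 × 2.3333 × 0.8 = 1.4.

1.40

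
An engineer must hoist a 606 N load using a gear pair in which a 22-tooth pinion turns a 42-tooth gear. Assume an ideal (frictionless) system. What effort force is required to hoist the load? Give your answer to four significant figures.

Gear pair MA = 42/22 = 1.9091.
Effort = load / MA = 606 / 1.9091 = 317.43 N.

317.4 N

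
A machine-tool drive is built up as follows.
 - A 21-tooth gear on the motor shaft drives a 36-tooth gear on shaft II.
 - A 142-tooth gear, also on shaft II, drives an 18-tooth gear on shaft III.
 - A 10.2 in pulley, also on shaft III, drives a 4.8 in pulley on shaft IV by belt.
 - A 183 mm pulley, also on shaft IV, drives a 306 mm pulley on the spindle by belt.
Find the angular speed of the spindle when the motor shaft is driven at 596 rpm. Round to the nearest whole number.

the motor shaft → shaft II (gear mesh, 36/21): 596 ÷ 1.7143 = 347.67 rpm
shaft II → shaft III (gear mesh, 18/142): 347.67 ÷ 0.12676 = 2742.7 rpm
shaft III → shaft IV (belt, 4.8/10.2): 2742.7 ÷ 0.47059 = 5828.2 rpm
shaft IV → the spindle (belt, 306/183): 5828.2 ÷ 1.6721 = 3485.5 rpm

3486 rpm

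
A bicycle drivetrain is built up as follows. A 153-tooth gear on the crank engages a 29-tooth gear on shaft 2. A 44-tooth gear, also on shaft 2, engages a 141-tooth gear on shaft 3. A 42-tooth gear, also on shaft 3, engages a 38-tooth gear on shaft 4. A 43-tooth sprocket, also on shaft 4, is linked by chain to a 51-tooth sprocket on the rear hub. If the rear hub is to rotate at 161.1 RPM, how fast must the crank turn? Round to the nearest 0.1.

105.0 RPM

Overall ratio R = 0.18954 × 3.2045 × 0.90476 × 1.186 = 0.65179.
Required input speed = output speed × R = 161.1 × 0.65179 = 105 RPM.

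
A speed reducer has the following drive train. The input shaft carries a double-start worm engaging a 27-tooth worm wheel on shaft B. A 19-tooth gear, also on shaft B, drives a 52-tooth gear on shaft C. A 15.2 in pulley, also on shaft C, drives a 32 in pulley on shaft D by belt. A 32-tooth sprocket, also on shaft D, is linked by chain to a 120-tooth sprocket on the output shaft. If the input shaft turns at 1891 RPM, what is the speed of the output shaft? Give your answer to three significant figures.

6.48 RPM

Worm: ratio = 27/2 = 13.5, so shaft B turns at 1891 / 13.5 = 140.07 RPM.
Gear mesh: ratio = 52/19 = 2.7368, so shaft C turns at 140.07 / 2.7368 = 51.181 RPM.
Belt: ratio = 32/15.2 = 2.1053, so shaft D turns at 51.181 / 2.1053 = 24.311 RPM.
Chain: ratio = 120/32 = 3.75, so the output shaft turns at 24.311 / 3.75 = 6.4829 RPM.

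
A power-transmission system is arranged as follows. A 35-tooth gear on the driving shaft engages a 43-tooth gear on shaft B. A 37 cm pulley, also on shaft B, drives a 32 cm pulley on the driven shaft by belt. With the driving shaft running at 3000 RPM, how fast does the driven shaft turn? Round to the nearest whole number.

the driving shaft → shaft B (gear mesh, 43/35): 3000 ÷ 1.2286 = 2441.9 RPM
shaft B → the driven shaft (belt, 32/37): 2441.9 ÷ 0.86486 = 2823.4 RPM

2823 RPM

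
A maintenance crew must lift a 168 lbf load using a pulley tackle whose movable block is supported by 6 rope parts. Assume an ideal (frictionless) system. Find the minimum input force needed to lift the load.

28 lbf

Block-and-tackle MA = number of supporting rope parts = 6.
Effort = load / MA = 168 / 6 = 28 lbf.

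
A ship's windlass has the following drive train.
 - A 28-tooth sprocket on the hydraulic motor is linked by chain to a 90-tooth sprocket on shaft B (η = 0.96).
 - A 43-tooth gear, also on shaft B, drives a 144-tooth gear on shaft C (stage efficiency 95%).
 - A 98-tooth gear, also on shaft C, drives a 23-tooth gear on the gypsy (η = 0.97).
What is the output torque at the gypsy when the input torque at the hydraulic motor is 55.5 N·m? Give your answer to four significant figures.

After the chain (90/28): 55.5 × 3.2143 × 0.96 = 171.26 N·m
After the gear mesh (144/43): 171.26 × 3.3488 × 0.95 = 544.84 N·m
After the gear mesh (23/98): 544.84 × 0.23469 × 0.97 = 124.03 N·m

124.0 N·m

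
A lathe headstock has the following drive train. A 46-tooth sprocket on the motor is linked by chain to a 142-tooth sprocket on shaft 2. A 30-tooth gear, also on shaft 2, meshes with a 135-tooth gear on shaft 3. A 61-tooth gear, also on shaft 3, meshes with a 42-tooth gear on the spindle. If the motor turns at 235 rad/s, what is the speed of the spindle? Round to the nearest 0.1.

chain 142/46 = 3.087 → 235/3.087 = 76.127 rad/s
gear mesh 135/30 = 4.5 → 76.127/4.5 = 16.917 rad/s
gear mesh 42/61 = 0.68852 → 16.917/0.68852 = 24.57 rad/s

24.6 rad/s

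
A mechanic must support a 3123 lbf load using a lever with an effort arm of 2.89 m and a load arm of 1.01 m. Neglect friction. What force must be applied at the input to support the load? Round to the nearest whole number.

Lever MA = effort arm / load arm = 2.89/1.01 = 2.8614.
Effort = load / MA = 3123 / 2.8614 = 1091.4 lbf.

1091 lbf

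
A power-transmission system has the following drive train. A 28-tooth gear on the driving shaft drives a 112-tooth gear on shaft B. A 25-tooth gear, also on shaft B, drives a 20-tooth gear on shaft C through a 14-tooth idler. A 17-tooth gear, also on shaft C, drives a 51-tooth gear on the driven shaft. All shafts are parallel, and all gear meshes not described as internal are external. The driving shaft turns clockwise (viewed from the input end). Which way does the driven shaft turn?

clockwise

the driving shaft → shaft B: external mesh, 1 reversal → CCW.
shaft B → shaft C: driver → idler → driven is 2 external meshes, 2 reversals → CCW.
shaft C → the driven shaft: external mesh, 1 reversal → CW.
4 reversals in total — an even number — so the driven shaft turns the same way as the driving shaft.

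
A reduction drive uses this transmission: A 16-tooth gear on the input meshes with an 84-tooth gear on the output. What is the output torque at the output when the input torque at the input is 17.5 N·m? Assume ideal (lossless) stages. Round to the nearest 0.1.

91.9 N·m

After the gear mesh (84/16): 17.5 × 5.25 = 91.875 N·m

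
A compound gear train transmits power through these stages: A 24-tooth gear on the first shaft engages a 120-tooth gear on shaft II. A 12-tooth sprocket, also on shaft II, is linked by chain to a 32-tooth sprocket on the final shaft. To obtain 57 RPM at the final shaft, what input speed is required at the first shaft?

760 RPM

Overall ratio R = 5 × 2.6667 = 13.333.
Required input speed = output speed × R = 57 × 13.333 = 760 RPM.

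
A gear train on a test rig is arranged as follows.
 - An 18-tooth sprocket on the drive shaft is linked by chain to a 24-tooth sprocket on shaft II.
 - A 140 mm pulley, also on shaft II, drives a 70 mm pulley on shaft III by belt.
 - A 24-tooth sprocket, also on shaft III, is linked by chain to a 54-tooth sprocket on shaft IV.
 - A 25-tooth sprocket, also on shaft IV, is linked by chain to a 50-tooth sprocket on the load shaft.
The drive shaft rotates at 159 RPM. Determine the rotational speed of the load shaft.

the drive shaft → shaft II (chain, 24/18): 159 ÷ 1.3333 = 119.25 RPM
shaft II → shaft III (belt, 70/140): 119.25 ÷ 0.5 = 238.5 RPM
shaft III → shaft IV (chain, 54/24): 238.5 ÷ 2.25 = 106 RPM
shaft IV → the load shaft (chain, 50/25): 106 ÷ 2 = 53 RPM

53 RPM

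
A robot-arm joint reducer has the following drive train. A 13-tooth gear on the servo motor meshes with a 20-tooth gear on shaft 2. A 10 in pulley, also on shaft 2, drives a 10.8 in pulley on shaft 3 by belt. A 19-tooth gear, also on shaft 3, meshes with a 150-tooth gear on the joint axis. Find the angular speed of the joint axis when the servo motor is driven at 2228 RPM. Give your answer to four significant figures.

169.9 RPM

gear mesh 20/13 = 1.5385 → 2228/1.5385 = 1448.2 RPM
belt 10.8/10 = 1.08 → 1448.2/1.08 = 1340.9 RPM
gear mesh 150/19 = 7.8947 → 1340.9/7.8947 = 169.85 RPM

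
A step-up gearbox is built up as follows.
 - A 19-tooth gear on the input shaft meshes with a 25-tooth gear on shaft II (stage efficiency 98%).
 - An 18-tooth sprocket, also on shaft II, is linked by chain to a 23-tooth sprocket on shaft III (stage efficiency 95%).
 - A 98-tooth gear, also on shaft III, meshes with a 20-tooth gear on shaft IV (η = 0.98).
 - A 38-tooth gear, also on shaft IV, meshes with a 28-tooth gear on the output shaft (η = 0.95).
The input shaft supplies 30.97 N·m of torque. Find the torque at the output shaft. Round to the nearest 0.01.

After the gear mesh (25/19): 30.97 × 1.3158 × 0.98 = 39.935 N·m
After the chain (23/18): 39.935 × 1.2778 × 0.95 = 48.477 N·m
After the gear mesh (20/98): 48.477 × 0.20408 × 0.98 = 9.6953 N·m
After the gear mesh (28/38): 9.6953 × 0.73684 × 0.95 = 6.7867 N·m

6.79 N·m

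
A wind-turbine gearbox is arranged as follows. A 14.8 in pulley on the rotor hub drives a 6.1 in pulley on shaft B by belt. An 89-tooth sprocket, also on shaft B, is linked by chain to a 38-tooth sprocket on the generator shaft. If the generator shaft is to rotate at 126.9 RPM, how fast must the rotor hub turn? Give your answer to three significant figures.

Overall ratio R = 0.41216 × 0.42697 = 0.17598.
Required input speed = output speed × R = 126.9 × 0.17598 = 22.332 RPM.

22.3 RPM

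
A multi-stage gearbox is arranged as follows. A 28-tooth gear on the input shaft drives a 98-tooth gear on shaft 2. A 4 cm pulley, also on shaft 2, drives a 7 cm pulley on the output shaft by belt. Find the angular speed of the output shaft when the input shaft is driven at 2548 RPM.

the input shaft → shaft 2 (gear mesh, 98/28): 2548 ÷ 3.5 = 728 RPM
shaft 2 → the output shaft (belt, 7/4): 728 ÷ 1.75 = 416 RPM

416 RPM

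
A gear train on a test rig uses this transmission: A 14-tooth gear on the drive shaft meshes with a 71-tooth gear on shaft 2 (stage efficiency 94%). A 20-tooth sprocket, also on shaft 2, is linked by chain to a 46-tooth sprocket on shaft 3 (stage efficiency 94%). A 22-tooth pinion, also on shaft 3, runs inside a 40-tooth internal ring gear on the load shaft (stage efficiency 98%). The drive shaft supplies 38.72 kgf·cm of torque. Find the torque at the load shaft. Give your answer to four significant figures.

711.1 kgf·cm

gear mesh 71/14 = 5.0714 → τ = 38.72·5.0714·0.94 = 184.58 kgf·cm
chain 46/20 = 2.3 → τ = 184.58·2.3·0.94 = 399.07 kgf·cm
internal gear 40/22 = 1.8182 → τ = 399.07·1.8182·0.98 = 711.07 kgf·cm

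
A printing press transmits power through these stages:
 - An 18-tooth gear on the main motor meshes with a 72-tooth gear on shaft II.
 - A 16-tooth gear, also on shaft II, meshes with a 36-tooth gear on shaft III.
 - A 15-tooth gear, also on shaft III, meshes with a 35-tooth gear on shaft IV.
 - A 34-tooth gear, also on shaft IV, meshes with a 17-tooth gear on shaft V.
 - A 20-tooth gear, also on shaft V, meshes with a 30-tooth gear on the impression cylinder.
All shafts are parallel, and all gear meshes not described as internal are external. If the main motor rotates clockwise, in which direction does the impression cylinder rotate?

counterclockwise

the main motor → shaft II: external mesh, 1 reversal → CCW.
shaft II → shaft III: external mesh, 1 reversal → CW.
shaft III → shaft IV: external mesh, 1 reversal → CCW.
shaft IV → shaft V: external mesh, 1 reversal → CW.
shaft V → the impression cylinder: external mesh, 1 reversal → CCW.
5 reversals in total — an odd number — so the impression cylinder turns opposite to the main motor.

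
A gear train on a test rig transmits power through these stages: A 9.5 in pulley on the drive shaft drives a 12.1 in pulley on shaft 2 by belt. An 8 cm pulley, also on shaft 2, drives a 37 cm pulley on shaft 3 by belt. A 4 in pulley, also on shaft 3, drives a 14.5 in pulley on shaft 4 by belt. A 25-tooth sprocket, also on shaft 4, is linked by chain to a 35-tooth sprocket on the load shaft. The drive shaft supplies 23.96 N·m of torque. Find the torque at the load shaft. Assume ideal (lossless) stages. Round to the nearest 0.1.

After the belt (12.1/9.5): 23.96 × 1.2737 = 30.517 N·m
After the belt (37/8): 30.517 × 4.625 = 141.14 N·m
After the belt (14.5/4): 141.14 × 3.625 = 511.64 N·m
After the chain (35/25): 511.64 × 1.4 = 716.3 N·m

716.3 N·m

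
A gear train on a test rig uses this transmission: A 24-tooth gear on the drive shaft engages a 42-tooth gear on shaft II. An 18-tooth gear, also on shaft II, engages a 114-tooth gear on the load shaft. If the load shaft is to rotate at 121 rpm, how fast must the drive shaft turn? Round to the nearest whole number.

Overall ratio R = 1.75 × 6.3333 = 11.083.
Required input speed = output speed × R = 121 × 11.083 = 1341.1 rpm.

1341 rpm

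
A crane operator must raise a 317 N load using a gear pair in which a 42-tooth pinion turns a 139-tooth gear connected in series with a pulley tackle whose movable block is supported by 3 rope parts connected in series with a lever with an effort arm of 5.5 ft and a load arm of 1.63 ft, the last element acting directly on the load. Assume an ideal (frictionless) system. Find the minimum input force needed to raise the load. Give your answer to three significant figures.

Gear pair MA = 139/42 = 3.3095.
Block-and-tackle MA = number of supporting rope parts = 3.
Lever MA = effort arm / load arm = 5.5/1.63 = 3.3742.
Combined ideal MA = 3.3095 × 3 × 3.3742 = 33.501.
Effort = load / MA = 317 / 33.501 = 9.4623 N.

9.46 N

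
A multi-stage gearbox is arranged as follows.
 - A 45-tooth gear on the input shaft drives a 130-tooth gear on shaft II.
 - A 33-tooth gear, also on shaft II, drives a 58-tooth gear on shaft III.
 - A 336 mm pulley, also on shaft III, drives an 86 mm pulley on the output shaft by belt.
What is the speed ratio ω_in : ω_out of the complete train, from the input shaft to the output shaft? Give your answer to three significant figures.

Each stage contributes driven/driver: gear mesh 130/45 = 2.8889, gear mesh 58/33 = 1.7576, belt 86/336 = 0.25595.
Overall: 2.8889 × 1.7576 × 0.25595 = 1.2996.

1.30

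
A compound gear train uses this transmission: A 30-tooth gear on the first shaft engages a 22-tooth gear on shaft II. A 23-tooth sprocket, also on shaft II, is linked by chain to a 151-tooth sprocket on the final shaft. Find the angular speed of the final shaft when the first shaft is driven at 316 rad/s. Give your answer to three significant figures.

Gear mesh: ratio = 22/30 = 0.73333, so shaft II turns at 316 / 0.73333 = 430.91 rad/s.
Chain: ratio = 151/23 = 6.5652, so the final shaft turns at 430.91 / 6.5652 = 65.635 rad/s.

65.6 rad/s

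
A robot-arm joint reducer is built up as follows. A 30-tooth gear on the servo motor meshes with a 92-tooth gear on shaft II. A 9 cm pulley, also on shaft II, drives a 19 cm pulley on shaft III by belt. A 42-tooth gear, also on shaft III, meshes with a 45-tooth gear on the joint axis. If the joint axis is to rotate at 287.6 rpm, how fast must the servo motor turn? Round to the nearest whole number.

Overall ratio R = 3.0667 × 2.1111 × 1.0714 = 6.9365.
Required input speed = output speed × R = 287.6 × 6.9365 = 1994.9 rpm.

1995 rpm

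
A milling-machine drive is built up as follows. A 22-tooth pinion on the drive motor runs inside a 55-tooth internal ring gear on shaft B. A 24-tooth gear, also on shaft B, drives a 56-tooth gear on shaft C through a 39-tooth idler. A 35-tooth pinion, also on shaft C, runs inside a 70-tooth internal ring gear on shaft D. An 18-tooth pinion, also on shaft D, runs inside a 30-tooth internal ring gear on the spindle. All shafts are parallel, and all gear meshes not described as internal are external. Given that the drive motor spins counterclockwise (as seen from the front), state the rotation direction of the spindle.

counterclockwise

the drive motor → shaft B: internal mesh, same direction → CCW.
shaft B → shaft C: driver → idler → driven is 2 external meshes, 2 reversals → CCW.
shaft C → shaft D: internal mesh, same direction → CCW.
shaft D → the spindle: internal mesh, same direction → CCW.
2 reversals in total — an even number — so the spindle turns the same way as the drive motor.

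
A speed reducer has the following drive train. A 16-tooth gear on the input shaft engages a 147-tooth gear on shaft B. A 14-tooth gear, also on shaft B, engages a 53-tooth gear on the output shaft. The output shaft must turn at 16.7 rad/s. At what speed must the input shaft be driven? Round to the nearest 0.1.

Overall ratio R = 9.1875 × 3.7857 = 34.781.
Required input speed = output speed × R = 16.7 × 34.781 = 580.85 rad/s.

580.8 rad/s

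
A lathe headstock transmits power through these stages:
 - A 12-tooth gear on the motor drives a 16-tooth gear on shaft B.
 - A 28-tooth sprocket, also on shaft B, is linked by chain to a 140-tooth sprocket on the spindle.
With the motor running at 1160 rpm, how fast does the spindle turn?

174 rpm

Gear mesh: ratio = 16/12 = 1.3333, so shaft B turns at 1160 / 1.3333 = 870 rpm.
Chain: ratio = 140/28 = 5, so the spindle turns at 870 / 5 = 174 rpm.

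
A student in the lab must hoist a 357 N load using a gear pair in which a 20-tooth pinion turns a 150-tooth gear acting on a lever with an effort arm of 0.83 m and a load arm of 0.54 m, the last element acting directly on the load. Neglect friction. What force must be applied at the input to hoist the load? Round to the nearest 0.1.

Gear pair MA = 150/20 = 7.5.
Lever MA = effort arm / load arm = 0.83/0.54 = 1.537.
Combined ideal MA = 7.5 × 1.537 = 11.528.
Effort = load / MA = 357 / 11.528 = 30.969 N.

31.0 N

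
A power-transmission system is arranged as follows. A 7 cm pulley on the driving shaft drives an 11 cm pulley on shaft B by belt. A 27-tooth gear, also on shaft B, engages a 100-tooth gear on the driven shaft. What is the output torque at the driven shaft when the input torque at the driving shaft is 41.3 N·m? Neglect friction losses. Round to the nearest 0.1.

240.4 N·m

After the belt (11/7): 41.3 × 1.5714 = 64.9 N·m
After the gear mesh (100/27): 64.9 × 3.7037 = 240.37 N·m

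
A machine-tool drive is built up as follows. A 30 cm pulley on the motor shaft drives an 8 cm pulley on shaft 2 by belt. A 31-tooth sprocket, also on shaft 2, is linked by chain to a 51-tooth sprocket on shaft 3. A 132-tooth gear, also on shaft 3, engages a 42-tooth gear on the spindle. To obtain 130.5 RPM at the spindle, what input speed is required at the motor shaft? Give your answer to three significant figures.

Overall ratio R = 0.26667 × 1.6452 × 0.31818 = 0.13959.
Required input speed = output speed × R = 130.5 × 0.13959 = 18.216 RPM.

18.2 RPM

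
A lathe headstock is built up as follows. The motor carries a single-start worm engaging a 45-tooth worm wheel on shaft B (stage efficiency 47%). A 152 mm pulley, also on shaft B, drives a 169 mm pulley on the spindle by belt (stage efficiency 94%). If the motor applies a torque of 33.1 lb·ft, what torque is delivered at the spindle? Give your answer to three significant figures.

732 lb·ft

worm 45/1 = 45 → τ = 33.1·45·0.47 = 700.06 lb·ft
belt 169/152 = 1.1118 → τ = 700.06·1.1118·0.94 = 731.66 lb·ft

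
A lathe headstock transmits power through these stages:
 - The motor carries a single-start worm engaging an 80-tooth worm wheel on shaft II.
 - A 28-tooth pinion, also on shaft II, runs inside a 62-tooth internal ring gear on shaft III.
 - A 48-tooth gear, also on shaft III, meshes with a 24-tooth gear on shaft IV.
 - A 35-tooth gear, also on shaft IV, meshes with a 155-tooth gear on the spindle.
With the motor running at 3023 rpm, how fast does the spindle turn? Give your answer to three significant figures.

Worm: ratio = 80/1 = 80, so shaft II turns at 3023 / 80 = 37.788 rpm.
Internal gear: ratio = 62/28 = 2.2143, so shaft III turns at 37.788 / 2.2143 = 17.065 rpm.
Gear mesh: ratio = 24/48 = 0.5, so shaft IV turns at 17.065 / 0.5 = 34.131 rpm.
Gear mesh: ratio = 155/35 = 4.4286, so the spindle turns at 34.131 / 4.4286 = 7.7069 rpm.

7.71 rpm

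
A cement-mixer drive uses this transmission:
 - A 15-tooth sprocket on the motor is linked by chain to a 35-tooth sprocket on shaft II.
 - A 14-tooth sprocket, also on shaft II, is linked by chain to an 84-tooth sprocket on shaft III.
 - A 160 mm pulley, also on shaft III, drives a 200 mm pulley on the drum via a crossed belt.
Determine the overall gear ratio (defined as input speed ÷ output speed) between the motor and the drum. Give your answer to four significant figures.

Each stage contributes driven/driver: chain 35/15 = 2.3333, chain 84/14 = 6, belt 200/160 = 1.25.
Overall: 2.3333 × 6 × 1.25 = 17.5.

17.50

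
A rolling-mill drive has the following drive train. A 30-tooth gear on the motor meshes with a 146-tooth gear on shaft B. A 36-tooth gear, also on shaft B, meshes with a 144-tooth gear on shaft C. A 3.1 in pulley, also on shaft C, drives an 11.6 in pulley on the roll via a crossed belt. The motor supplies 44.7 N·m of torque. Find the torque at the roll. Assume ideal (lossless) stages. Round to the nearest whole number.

Gear mesh: ratio = 146/30 = 4.8667; torque at shaft B = 44.7 × 4.8667 = 217.54 N·m.
Gear mesh: ratio = 144/36 = 4; torque at shaft C = 217.54 × 4 = 870.16 N·m.
Belt: ratio = 11.6/3.1 = 3.7419; torque at the roll = 870.16 × 3.7419 = 3256.1 N·m.

3256 N·m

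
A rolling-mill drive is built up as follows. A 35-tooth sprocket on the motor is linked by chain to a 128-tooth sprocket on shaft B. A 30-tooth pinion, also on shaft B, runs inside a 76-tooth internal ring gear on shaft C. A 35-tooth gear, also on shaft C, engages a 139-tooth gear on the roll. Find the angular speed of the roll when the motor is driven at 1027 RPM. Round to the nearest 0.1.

the motor → shaft B (chain, 128/35): 1027 ÷ 3.6571 = 280.82 RPM
shaft B → shaft C (internal gear, 76/30): 280.82 ÷ 2.5333 = 110.85 RPM
shaft C → the roll (gear mesh, 139/35): 110.85 ÷ 3.9714 = 27.912 RPM

27.9 RPM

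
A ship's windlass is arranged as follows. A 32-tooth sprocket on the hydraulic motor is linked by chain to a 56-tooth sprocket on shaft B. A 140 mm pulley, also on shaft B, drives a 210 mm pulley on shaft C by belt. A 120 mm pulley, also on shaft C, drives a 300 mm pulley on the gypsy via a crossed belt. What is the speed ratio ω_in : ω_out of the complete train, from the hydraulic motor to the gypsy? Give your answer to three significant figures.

6.56

Each stage contributes driven/driver: chain 56/32 = 1.75, belt 210/140 = 1.5, belt 300/120 = 2.5.
Overall: 1.75 × 1.5 × 2.5 = 6.5625.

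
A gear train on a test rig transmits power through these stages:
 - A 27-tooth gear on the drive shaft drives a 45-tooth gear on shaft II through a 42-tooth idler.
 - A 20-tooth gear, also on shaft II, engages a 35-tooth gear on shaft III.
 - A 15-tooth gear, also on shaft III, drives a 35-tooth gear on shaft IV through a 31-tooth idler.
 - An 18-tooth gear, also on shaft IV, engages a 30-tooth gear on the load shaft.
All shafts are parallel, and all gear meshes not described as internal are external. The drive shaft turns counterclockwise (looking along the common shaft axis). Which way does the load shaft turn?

counterclockwise

the drive shaft → shaft II: driver → idler → driven is 2 external meshes, 2 reversals → CCW.
shaft II → shaft III: external mesh, 1 reversal → CW.
shaft III → shaft IV: driver → idler → driven is 2 external meshes, 2 reversals → CW.
shaft IV → the load shaft: external mesh, 1 reversal → CCW.
6 reversals in total — an even number — so the load shaft turns the same way as the drive shaft.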